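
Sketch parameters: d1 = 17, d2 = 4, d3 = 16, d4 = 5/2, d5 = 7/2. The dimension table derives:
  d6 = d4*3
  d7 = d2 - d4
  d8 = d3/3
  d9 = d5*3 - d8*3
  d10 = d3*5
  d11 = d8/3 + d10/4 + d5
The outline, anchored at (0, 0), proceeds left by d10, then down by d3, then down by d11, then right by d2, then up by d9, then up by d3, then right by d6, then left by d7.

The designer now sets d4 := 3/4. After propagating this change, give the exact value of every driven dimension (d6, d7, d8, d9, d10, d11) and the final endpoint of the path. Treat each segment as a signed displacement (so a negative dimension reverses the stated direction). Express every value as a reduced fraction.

d6 = 9/4
d7 = 13/4
d8 = 16/3
d9 = -11/2
d10 = 80
d11 = 455/18
endpoint = (-77, -277/9)

Apply edit: d4 := 3/4
  d6 = d4*3 = 9/4
  d7 = d2 - d4 = 13/4
  d8 = d3/3 = 16/3
  d9 = d5*3 - d8*3 = -11/2
  d10 = d3*5 = 80
  d11 = d8/3 + d10/4 + d5 = 455/18
Walk from origin (0, 0):
  seg 1: left by d10 = 80 → (-80, 0)
  seg 2: down by d3 = 16 → (-80, -16)
  seg 3: down by d11 = 455/18 → (-80, -743/18)
  seg 4: right by d2 = 4 → (-76, -743/18)
  seg 5: up by d9 = -11/2 → (-76, -421/9)
  seg 6: up by d3 = 16 → (-76, -277/9)
  seg 7: right by d6 = 9/4 → (-295/4, -277/9)
  seg 8: left by d7 = 13/4 → (-77, -277/9)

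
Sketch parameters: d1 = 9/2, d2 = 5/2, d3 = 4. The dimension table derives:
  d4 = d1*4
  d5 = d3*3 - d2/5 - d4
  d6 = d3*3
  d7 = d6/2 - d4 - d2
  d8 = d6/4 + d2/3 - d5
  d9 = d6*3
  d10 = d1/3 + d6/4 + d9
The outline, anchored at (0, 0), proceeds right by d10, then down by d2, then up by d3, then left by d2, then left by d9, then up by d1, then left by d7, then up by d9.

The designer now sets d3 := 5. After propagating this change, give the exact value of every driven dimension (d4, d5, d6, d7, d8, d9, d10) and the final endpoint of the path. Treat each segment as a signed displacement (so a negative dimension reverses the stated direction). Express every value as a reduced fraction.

Apply edit: d3 := 5
  d4 = d1*4 = 18
  d5 = d3*3 - d2/5 - d4 = -7/2
  d6 = d3*3 = 15
  d7 = d6/2 - d4 - d2 = -13
  d8 = d6/4 + d2/3 - d5 = 97/12
  d9 = d6*3 = 45
  d10 = d1/3 + d6/4 + d9 = 201/4
Walk from origin (0, 0):
  seg 1: right by d10 = 201/4 → (201/4, 0)
  seg 2: down by d2 = 5/2 → (201/4, -5/2)
  seg 3: up by d3 = 5 → (201/4, 5/2)
  seg 4: left by d2 = 5/2 → (191/4, 5/2)
  seg 5: left by d9 = 45 → (11/4, 5/2)
  seg 6: up by d1 = 9/2 → (11/4, 7)
  seg 7: left by d7 = -13 → (63/4, 7)
  seg 8: up by d9 = 45 → (63/4, 52)

d4 = 18
d5 = -7/2
d6 = 15
d7 = -13
d8 = 97/12
d9 = 45
d10 = 201/4
endpoint = (63/4, 52)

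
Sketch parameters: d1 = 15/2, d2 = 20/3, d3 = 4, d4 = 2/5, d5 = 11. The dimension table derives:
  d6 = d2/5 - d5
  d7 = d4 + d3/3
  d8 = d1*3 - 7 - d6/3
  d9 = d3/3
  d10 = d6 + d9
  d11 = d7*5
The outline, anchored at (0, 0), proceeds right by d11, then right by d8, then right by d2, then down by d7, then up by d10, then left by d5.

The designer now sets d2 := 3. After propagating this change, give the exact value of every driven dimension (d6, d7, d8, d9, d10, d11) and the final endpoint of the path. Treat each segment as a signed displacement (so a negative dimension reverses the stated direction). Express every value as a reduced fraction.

d6 = -52/5
d7 = 26/15
d8 = 569/30
d9 = 4/3
d10 = -136/15
d11 = 26/3
endpoint = (589/30, -54/5)

Apply edit: d2 := 3
  d6 = d2/5 - d5 = -52/5
  d7 = d4 + d3/3 = 26/15
  d8 = d1*3 - 7 - d6/3 = 569/30
  d9 = d3/3 = 4/3
  d10 = d6 + d9 = -136/15
  d11 = d7*5 = 26/3
Walk from origin (0, 0):
  seg 1: right by d11 = 26/3 → (26/3, 0)
  seg 2: right by d8 = 569/30 → (829/30, 0)
  seg 3: right by d2 = 3 → (919/30, 0)
  seg 4: down by d7 = 26/15 → (919/30, -26/15)
  seg 5: up by d10 = -136/15 → (919/30, -54/5)
  seg 6: left by d5 = 11 → (589/30, -54/5)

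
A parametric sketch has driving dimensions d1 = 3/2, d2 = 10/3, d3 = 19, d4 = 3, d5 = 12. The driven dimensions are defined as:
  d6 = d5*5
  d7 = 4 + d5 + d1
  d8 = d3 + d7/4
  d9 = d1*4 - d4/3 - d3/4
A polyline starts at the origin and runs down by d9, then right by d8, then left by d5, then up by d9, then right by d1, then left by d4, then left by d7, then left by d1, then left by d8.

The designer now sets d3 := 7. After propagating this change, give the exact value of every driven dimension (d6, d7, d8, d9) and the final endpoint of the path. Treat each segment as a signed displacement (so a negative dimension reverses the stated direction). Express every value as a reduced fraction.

d6 = 60
d7 = 35/2
d8 = 91/8
d9 = 13/4
endpoint = (-65/2, 0)

Apply edit: d3 := 7
  d6 = d5*5 = 60
  d7 = 4 + d5 + d1 = 35/2
  d8 = d3 + d7/4 = 91/8
  d9 = d1*4 - d4/3 - d3/4 = 13/4
Walk from origin (0, 0):
  seg 1: down by d9 = 13/4 → (0, -13/4)
  seg 2: right by d8 = 91/8 → (91/8, -13/4)
  seg 3: left by d5 = 12 → (-5/8, -13/4)
  seg 4: up by d9 = 13/4 → (-5/8, 0)
  seg 5: right by d1 = 3/2 → (7/8, 0)
  seg 6: left by d4 = 3 → (-17/8, 0)
  seg 7: left by d7 = 35/2 → (-157/8, 0)
  seg 8: left by d1 = 3/2 → (-169/8, 0)
  seg 9: left by d8 = 91/8 → (-65/2, 0)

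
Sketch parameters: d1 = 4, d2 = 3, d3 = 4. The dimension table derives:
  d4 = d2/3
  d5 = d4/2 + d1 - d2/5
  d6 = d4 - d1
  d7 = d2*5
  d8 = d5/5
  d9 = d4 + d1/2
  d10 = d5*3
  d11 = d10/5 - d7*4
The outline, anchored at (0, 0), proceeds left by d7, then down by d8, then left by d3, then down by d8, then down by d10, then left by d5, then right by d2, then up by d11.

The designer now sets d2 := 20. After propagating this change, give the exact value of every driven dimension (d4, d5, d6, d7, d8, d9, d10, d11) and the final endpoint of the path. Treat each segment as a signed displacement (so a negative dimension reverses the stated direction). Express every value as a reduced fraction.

Apply edit: d2 := 20
  d4 = d2/3 = 20/3
  d5 = d4/2 + d1 - d2/5 = 10/3
  d6 = d4 - d1 = 8/3
  d7 = d2*5 = 100
  d8 = d5/5 = 2/3
  d9 = d4 + d1/2 = 26/3
  d10 = d5*3 = 10
  d11 = d10/5 - d7*4 = -398
Walk from origin (0, 0):
  seg 1: left by d7 = 100 → (-100, 0)
  seg 2: down by d8 = 2/3 → (-100, -2/3)
  seg 3: left by d3 = 4 → (-104, -2/3)
  seg 4: down by d8 = 2/3 → (-104, -4/3)
  seg 5: down by d10 = 10 → (-104, -34/3)
  seg 6: left by d5 = 10/3 → (-322/3, -34/3)
  seg 7: right by d2 = 20 → (-262/3, -34/3)
  seg 8: up by d11 = -398 → (-262/3, -1228/3)

d4 = 20/3
d5 = 10/3
d6 = 8/3
d7 = 100
d8 = 2/3
d9 = 26/3
d10 = 10
d11 = -398
endpoint = (-262/3, -1228/3)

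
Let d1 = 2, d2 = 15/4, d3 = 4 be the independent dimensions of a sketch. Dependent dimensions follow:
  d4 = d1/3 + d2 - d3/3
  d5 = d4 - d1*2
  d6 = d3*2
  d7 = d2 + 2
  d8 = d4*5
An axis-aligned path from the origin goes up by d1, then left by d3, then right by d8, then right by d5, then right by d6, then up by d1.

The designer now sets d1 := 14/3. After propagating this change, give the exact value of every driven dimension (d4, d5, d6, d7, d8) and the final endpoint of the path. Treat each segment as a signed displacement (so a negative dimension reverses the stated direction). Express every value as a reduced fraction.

Apply edit: d1 := 14/3
  d4 = d1/3 + d2 - d3/3 = 143/36
  d5 = d4 - d1*2 = -193/36
  d6 = d3*2 = 8
  d7 = d2 + 2 = 23/4
  d8 = d4*5 = 715/36
Walk from origin (0, 0):
  seg 1: up by d1 = 14/3 → (0, 14/3)
  seg 2: left by d3 = 4 → (-4, 14/3)
  seg 3: right by d8 = 715/36 → (571/36, 14/3)
  seg 4: right by d5 = -193/36 → (21/2, 14/3)
  seg 5: right by d6 = 8 → (37/2, 14/3)
  seg 6: up by d1 = 14/3 → (37/2, 28/3)

d4 = 143/36
d5 = -193/36
d6 = 8
d7 = 23/4
d8 = 715/36
endpoint = (37/2, 28/3)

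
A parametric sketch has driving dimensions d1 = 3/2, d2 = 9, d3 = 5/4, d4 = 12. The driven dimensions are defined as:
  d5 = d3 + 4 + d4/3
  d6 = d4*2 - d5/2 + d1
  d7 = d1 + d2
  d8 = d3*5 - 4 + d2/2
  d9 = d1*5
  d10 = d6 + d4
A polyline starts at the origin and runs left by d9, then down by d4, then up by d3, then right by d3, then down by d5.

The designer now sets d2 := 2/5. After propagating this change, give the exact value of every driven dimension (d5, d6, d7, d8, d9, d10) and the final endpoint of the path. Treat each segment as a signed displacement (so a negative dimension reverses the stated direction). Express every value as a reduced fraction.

d5 = 37/4
d6 = 167/8
d7 = 19/10
d8 = 49/20
d9 = 15/2
d10 = 263/8
endpoint = (-25/4, -20)

Apply edit: d2 := 2/5
  d5 = d3 + 4 + d4/3 = 37/4
  d6 = d4*2 - d5/2 + d1 = 167/8
  d7 = d1 + d2 = 19/10
  d8 = d3*5 - 4 + d2/2 = 49/20
  d9 = d1*5 = 15/2
  d10 = d6 + d4 = 263/8
Walk from origin (0, 0):
  seg 1: left by d9 = 15/2 → (-15/2, 0)
  seg 2: down by d4 = 12 → (-15/2, -12)
  seg 3: up by d3 = 5/4 → (-15/2, -43/4)
  seg 4: right by d3 = 5/4 → (-25/4, -43/4)
  seg 5: down by d5 = 37/4 → (-25/4, -20)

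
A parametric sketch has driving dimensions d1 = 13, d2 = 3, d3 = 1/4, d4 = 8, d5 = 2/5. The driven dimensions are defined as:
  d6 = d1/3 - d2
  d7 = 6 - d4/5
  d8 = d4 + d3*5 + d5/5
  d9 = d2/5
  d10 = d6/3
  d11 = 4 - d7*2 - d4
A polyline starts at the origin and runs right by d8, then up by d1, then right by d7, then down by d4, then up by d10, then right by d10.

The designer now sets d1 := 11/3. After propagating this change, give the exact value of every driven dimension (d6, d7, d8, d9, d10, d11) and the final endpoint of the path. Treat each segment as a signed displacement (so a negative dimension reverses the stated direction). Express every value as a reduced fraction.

Apply edit: d1 := 11/3
  d6 = d1/3 - d2 = -16/9
  d7 = 6 - d4/5 = 22/5
  d8 = d4 + d3*5 + d5/5 = 933/100
  d9 = d2/5 = 3/5
  d10 = d6/3 = -16/27
  d11 = 4 - d7*2 - d4 = -64/5
Walk from origin (0, 0):
  seg 1: right by d8 = 933/100 → (933/100, 0)
  seg 2: up by d1 = 11/3 → (933/100, 11/3)
  seg 3: right by d7 = 22/5 → (1373/100, 11/3)
  seg 4: down by d4 = 8 → (1373/100, -13/3)
  seg 5: up by d10 = -16/27 → (1373/100, -133/27)
  seg 6: right by d10 = -16/27 → (35471/2700, -133/27)

d6 = -16/9
d7 = 22/5
d8 = 933/100
d9 = 3/5
d10 = -16/27
d11 = -64/5
endpoint = (35471/2700, -133/27)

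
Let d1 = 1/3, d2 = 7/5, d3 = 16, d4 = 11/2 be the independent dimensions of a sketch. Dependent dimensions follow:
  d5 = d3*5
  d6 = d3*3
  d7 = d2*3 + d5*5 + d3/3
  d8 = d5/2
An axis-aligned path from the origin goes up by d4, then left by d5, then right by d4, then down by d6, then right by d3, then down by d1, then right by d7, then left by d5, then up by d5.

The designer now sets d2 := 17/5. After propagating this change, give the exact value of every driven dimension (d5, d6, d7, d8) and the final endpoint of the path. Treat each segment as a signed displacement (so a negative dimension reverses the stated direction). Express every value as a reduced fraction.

Apply edit: d2 := 17/5
  d5 = d3*5 = 80
  d6 = d3*3 = 48
  d7 = d2*3 + d5*5 + d3/3 = 6233/15
  d8 = d5/2 = 40
Walk from origin (0, 0):
  seg 1: up by d4 = 11/2 → (0, 11/2)
  seg 2: left by d5 = 80 → (-80, 11/2)
  seg 3: right by d4 = 11/2 → (-149/2, 11/2)
  seg 4: down by d6 = 48 → (-149/2, -85/2)
  seg 5: right by d3 = 16 → (-117/2, -85/2)
  seg 6: down by d1 = 1/3 → (-117/2, -257/6)
  seg 7: right by d7 = 6233/15 → (10711/30, -257/6)
  seg 8: left by d5 = 80 → (8311/30, -257/6)
  seg 9: up by d5 = 80 → (8311/30, 223/6)

d5 = 80
d6 = 48
d7 = 6233/15
d8 = 40
endpoint = (8311/30, 223/6)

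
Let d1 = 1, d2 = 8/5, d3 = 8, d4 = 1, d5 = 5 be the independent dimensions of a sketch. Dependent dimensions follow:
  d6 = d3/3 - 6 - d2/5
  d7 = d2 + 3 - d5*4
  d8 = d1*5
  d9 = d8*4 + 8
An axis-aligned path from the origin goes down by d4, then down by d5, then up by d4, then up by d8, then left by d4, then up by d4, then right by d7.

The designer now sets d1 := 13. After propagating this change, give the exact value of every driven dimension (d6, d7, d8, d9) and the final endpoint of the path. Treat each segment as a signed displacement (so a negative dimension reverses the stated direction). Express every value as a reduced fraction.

d6 = -274/75
d7 = -77/5
d8 = 65
d9 = 268
endpoint = (-82/5, 61)

Apply edit: d1 := 13
  d6 = d3/3 - 6 - d2/5 = -274/75
  d7 = d2 + 3 - d5*4 = -77/5
  d8 = d1*5 = 65
  d9 = d8*4 + 8 = 268
Walk from origin (0, 0):
  seg 1: down by d4 = 1 → (0, -1)
  seg 2: down by d5 = 5 → (0, -6)
  seg 3: up by d4 = 1 → (0, -5)
  seg 4: up by d8 = 65 → (0, 60)
  seg 5: left by d4 = 1 → (-1, 60)
  seg 6: up by d4 = 1 → (-1, 61)
  seg 7: right by d7 = -77/5 → (-82/5, 61)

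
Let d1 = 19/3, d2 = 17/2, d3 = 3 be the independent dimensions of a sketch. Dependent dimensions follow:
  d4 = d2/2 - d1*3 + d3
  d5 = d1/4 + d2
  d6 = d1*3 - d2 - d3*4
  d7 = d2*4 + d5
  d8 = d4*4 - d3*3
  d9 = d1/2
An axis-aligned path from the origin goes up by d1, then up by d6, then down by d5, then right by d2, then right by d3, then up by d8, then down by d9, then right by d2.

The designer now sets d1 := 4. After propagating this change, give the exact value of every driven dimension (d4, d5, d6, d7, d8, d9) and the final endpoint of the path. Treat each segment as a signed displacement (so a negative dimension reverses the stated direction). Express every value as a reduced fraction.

Apply edit: d1 := 4
  d4 = d2/2 - d1*3 + d3 = -19/4
  d5 = d1/4 + d2 = 19/2
  d6 = d1*3 - d2 - d3*4 = -17/2
  d7 = d2*4 + d5 = 87/2
  d8 = d4*4 - d3*3 = -28
  d9 = d1/2 = 2
Walk from origin (0, 0):
  seg 1: up by d1 = 4 → (0, 4)
  seg 2: up by d6 = -17/2 → (0, -9/2)
  seg 3: down by d5 = 19/2 → (0, -14)
  seg 4: right by d2 = 17/2 → (17/2, -14)
  seg 5: right by d3 = 3 → (23/2, -14)
  seg 6: up by d8 = -28 → (23/2, -42)
  seg 7: down by d9 = 2 → (23/2, -44)
  seg 8: right by d2 = 17/2 → (20, -44)

d4 = -19/4
d5 = 19/2
d6 = -17/2
d7 = 87/2
d8 = -28
d9 = 2
endpoint = (20, -44)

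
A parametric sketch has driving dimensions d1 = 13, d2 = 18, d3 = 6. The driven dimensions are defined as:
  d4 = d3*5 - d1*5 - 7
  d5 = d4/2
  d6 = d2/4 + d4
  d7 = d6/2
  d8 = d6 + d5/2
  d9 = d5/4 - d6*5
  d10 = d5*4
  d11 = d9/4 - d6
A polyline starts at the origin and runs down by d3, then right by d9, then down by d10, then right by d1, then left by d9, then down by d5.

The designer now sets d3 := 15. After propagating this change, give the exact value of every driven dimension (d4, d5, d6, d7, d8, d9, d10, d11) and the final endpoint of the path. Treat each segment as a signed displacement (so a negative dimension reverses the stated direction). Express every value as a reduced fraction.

Apply edit: d3 := 15
  d4 = d3*5 - d1*5 - 7 = 3
  d5 = d4/2 = 3/2
  d6 = d2/4 + d4 = 15/2
  d7 = d6/2 = 15/4
  d8 = d6 + d5/2 = 33/4
  d9 = d5/4 - d6*5 = -297/8
  d10 = d5*4 = 6
  d11 = d9/4 - d6 = -537/32
Walk from origin (0, 0):
  seg 1: down by d3 = 15 → (0, -15)
  seg 2: right by d9 = -297/8 → (-297/8, -15)
  seg 3: down by d10 = 6 → (-297/8, -21)
  seg 4: right by d1 = 13 → (-193/8, -21)
  seg 5: left by d9 = -297/8 → (13, -21)
  seg 6: down by d5 = 3/2 → (13, -45/2)

d4 = 3
d5 = 3/2
d6 = 15/2
d7 = 15/4
d8 = 33/4
d9 = -297/8
d10 = 6
d11 = -537/32
endpoint = (13, -45/2)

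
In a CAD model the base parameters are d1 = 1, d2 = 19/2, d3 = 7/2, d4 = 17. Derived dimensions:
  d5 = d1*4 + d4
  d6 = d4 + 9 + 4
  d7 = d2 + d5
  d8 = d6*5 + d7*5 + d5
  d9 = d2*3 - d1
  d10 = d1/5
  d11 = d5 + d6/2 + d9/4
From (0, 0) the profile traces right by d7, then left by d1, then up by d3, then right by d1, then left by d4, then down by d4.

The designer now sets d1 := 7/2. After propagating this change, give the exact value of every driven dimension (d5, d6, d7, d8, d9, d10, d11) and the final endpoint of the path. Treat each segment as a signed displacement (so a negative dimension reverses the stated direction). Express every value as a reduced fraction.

Apply edit: d1 := 7/2
  d5 = d1*4 + d4 = 31
  d6 = d4 + 9 + 4 = 30
  d7 = d2 + d5 = 81/2
  d8 = d6*5 + d7*5 + d5 = 767/2
  d9 = d2*3 - d1 = 25
  d10 = d1/5 = 7/10
  d11 = d5 + d6/2 + d9/4 = 209/4
Walk from origin (0, 0):
  seg 1: right by d7 = 81/2 → (81/2, 0)
  seg 2: left by d1 = 7/2 → (37, 0)
  seg 3: up by d3 = 7/2 → (37, 7/2)
  seg 4: right by d1 = 7/2 → (81/2, 7/2)
  seg 5: left by d4 = 17 → (47/2, 7/2)
  seg 6: down by d4 = 17 → (47/2, -27/2)

d5 = 31
d6 = 30
d7 = 81/2
d8 = 767/2
d9 = 25
d10 = 7/10
d11 = 209/4
endpoint = (47/2, -27/2)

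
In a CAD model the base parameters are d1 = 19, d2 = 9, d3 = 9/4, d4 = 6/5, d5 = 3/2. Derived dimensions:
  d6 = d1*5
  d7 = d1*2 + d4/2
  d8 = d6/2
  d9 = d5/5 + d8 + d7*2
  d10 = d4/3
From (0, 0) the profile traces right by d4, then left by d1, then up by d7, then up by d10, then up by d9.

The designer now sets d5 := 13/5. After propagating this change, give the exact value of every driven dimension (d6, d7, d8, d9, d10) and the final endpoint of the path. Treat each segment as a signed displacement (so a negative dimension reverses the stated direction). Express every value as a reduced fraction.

Apply edit: d5 := 13/5
  d6 = d1*5 = 95
  d7 = d1*2 + d4/2 = 193/5
  d8 = d6/2 = 95/2
  d9 = d5/5 + d8 + d7*2 = 6261/50
  d10 = d4/3 = 2/5
Walk from origin (0, 0):
  seg 1: right by d4 = 6/5 → (6/5, 0)
  seg 2: left by d1 = 19 → (-89/5, 0)
  seg 3: up by d7 = 193/5 → (-89/5, 193/5)
  seg 4: up by d10 = 2/5 → (-89/5, 39)
  seg 5: up by d9 = 6261/50 → (-89/5, 8211/50)

d6 = 95
d7 = 193/5
d8 = 95/2
d9 = 6261/50
d10 = 2/5
endpoint = (-89/5, 8211/50)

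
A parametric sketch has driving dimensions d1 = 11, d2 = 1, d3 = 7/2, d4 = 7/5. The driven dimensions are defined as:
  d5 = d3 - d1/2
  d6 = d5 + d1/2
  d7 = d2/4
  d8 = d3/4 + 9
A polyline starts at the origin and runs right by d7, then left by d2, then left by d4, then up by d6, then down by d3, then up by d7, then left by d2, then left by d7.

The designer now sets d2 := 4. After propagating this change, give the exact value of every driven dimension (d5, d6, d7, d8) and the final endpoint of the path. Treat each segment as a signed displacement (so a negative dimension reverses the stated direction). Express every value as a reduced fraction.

d5 = -2
d6 = 7/2
d7 = 1
d8 = 79/8
endpoint = (-47/5, 1)

Apply edit: d2 := 4
  d5 = d3 - d1/2 = -2
  d6 = d5 + d1/2 = 7/2
  d7 = d2/4 = 1
  d8 = d3/4 + 9 = 79/8
Walk from origin (0, 0):
  seg 1: right by d7 = 1 → (1, 0)
  seg 2: left by d2 = 4 → (-3, 0)
  seg 3: left by d4 = 7/5 → (-22/5, 0)
  seg 4: up by d6 = 7/2 → (-22/5, 7/2)
  seg 5: down by d3 = 7/2 → (-22/5, 0)
  seg 6: up by d7 = 1 → (-22/5, 1)
  seg 7: left by d2 = 4 → (-42/5, 1)
  seg 8: left by d7 = 1 → (-47/5, 1)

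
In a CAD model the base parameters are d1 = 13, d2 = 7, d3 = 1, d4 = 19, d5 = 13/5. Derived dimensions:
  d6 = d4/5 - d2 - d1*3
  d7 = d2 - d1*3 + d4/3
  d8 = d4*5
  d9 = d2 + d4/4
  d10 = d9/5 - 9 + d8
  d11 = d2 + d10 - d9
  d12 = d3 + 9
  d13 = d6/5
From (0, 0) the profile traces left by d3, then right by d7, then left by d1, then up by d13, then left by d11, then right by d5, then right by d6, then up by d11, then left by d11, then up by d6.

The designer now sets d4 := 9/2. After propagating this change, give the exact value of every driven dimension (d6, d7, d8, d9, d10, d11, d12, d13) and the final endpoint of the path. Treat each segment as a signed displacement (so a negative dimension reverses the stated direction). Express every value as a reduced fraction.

d6 = -451/10
d7 = -61/2
d8 = 45/2
d9 = 65/8
d10 = 121/8
d11 = 14
d12 = 10
d13 = -451/50
endpoint = (-115, -1003/25)

Apply edit: d4 := 9/2
  d6 = d4/5 - d2 - d1*3 = -451/10
  d7 = d2 - d1*3 + d4/3 = -61/2
  d8 = d4*5 = 45/2
  d9 = d2 + d4/4 = 65/8
  d10 = d9/5 - 9 + d8 = 121/8
  d11 = d2 + d10 - d9 = 14
  d12 = d3 + 9 = 10
  d13 = d6/5 = -451/50
Walk from origin (0, 0):
  seg 1: left by d3 = 1 → (-1, 0)
  seg 2: right by d7 = -61/2 → (-63/2, 0)
  seg 3: left by d1 = 13 → (-89/2, 0)
  seg 4: up by d13 = -451/50 → (-89/2, -451/50)
  seg 5: left by d11 = 14 → (-117/2, -451/50)
  seg 6: right by d5 = 13/5 → (-559/10, -451/50)
  seg 7: right by d6 = -451/10 → (-101, -451/50)
  seg 8: up by d11 = 14 → (-101, 249/50)
  seg 9: left by d11 = 14 → (-115, 249/50)
  seg 10: up by d6 = -451/10 → (-115, -1003/25)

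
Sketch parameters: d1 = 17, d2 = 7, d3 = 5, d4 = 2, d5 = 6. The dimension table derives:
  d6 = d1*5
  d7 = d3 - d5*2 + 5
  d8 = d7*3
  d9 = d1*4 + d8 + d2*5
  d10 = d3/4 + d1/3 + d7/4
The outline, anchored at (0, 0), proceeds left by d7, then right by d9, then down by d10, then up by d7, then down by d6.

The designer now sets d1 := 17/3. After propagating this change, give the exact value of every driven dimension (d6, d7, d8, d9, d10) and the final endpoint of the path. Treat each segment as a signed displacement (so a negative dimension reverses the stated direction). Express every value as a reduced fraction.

d6 = 85/3
d7 = -2
d8 = -6
d9 = 155/3
d10 = 95/36
endpoint = (161/3, -1187/36)

Apply edit: d1 := 17/3
  d6 = d1*5 = 85/3
  d7 = d3 - d5*2 + 5 = -2
  d8 = d7*3 = -6
  d9 = d1*4 + d8 + d2*5 = 155/3
  d10 = d3/4 + d1/3 + d7/4 = 95/36
Walk from origin (0, 0):
  seg 1: left by d7 = -2 → (2, 0)
  seg 2: right by d9 = 155/3 → (161/3, 0)
  seg 3: down by d10 = 95/36 → (161/3, -95/36)
  seg 4: up by d7 = -2 → (161/3, -167/36)
  seg 5: down by d6 = 85/3 → (161/3, -1187/36)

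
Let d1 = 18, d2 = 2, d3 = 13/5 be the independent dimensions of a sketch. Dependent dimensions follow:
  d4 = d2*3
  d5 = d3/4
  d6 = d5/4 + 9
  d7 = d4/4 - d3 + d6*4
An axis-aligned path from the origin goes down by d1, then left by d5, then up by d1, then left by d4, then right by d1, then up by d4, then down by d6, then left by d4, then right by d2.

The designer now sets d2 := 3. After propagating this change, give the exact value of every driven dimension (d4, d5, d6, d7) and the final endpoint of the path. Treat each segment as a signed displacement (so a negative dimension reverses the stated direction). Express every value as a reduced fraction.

Apply edit: d2 := 3
  d4 = d2*3 = 9
  d5 = d3/4 = 13/20
  d6 = d5/4 + 9 = 733/80
  d7 = d4/4 - d3 + d6*4 = 363/10
Walk from origin (0, 0):
  seg 1: down by d1 = 18 → (0, -18)
  seg 2: left by d5 = 13/20 → (-13/20, -18)
  seg 3: up by d1 = 18 → (-13/20, 0)
  seg 4: left by d4 = 9 → (-193/20, 0)
  seg 5: right by d1 = 18 → (167/20, 0)
  seg 6: up by d4 = 9 → (167/20, 9)
  seg 7: down by d6 = 733/80 → (167/20, -13/80)
  seg 8: left by d4 = 9 → (-13/20, -13/80)
  seg 9: right by d2 = 3 → (47/20, -13/80)

d4 = 9
d5 = 13/20
d6 = 733/80
d7 = 363/10
endpoint = (47/20, -13/80)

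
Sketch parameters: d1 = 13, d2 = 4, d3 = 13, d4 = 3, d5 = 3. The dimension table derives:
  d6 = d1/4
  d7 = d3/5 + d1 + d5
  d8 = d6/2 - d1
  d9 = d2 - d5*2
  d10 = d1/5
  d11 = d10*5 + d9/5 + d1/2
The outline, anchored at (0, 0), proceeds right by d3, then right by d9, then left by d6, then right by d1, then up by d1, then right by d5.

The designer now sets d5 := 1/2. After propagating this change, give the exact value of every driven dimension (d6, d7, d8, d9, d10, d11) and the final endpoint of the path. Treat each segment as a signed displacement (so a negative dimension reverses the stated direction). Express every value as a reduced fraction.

Apply edit: d5 := 1/2
  d6 = d1/4 = 13/4
  d7 = d3/5 + d1 + d5 = 161/10
  d8 = d6/2 - d1 = -91/8
  d9 = d2 - d5*2 = 3
  d10 = d1/5 = 13/5
  d11 = d10*5 + d9/5 + d1/2 = 201/10
Walk from origin (0, 0):
  seg 1: right by d3 = 13 → (13, 0)
  seg 2: right by d9 = 3 → (16, 0)
  seg 3: left by d6 = 13/4 → (51/4, 0)
  seg 4: right by d1 = 13 → (103/4, 0)
  seg 5: up by d1 = 13 → (103/4, 13)
  seg 6: right by d5 = 1/2 → (105/4, 13)

d6 = 13/4
d7 = 161/10
d8 = -91/8
d9 = 3
d10 = 13/5
d11 = 201/10
endpoint = (105/4, 13)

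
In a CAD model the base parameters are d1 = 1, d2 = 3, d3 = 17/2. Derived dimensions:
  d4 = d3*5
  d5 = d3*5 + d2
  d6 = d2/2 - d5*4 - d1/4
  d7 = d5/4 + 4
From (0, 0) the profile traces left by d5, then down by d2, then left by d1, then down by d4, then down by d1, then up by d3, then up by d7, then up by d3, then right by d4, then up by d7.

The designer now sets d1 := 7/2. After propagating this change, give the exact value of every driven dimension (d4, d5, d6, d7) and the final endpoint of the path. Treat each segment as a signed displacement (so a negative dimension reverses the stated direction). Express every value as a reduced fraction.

d4 = 85/2
d5 = 91/2
d6 = -1451/8
d7 = 123/8
endpoint = (-13/2, -5/4)

Apply edit: d1 := 7/2
  d4 = d3*5 = 85/2
  d5 = d3*5 + d2 = 91/2
  d6 = d2/2 - d5*4 - d1/4 = -1451/8
  d7 = d5/4 + 4 = 123/8
Walk from origin (0, 0):
  seg 1: left by d5 = 91/2 → (-91/2, 0)
  seg 2: down by d2 = 3 → (-91/2, -3)
  seg 3: left by d1 = 7/2 → (-49, -3)
  seg 4: down by d4 = 85/2 → (-49, -91/2)
  seg 5: down by d1 = 7/2 → (-49, -49)
  seg 6: up by d3 = 17/2 → (-49, -81/2)
  seg 7: up by d7 = 123/8 → (-49, -201/8)
  seg 8: up by d3 = 17/2 → (-49, -133/8)
  seg 9: right by d4 = 85/2 → (-13/2, -133/8)
  seg 10: up by d7 = 123/8 → (-13/2, -5/4)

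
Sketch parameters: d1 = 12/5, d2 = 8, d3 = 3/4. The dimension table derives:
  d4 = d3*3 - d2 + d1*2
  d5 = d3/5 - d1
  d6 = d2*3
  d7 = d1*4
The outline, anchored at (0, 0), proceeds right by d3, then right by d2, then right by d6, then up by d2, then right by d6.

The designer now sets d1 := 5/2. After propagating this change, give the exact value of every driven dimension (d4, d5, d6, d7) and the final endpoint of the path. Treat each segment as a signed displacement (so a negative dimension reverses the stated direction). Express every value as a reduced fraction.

Apply edit: d1 := 5/2
  d4 = d3*3 - d2 + d1*2 = -3/4
  d5 = d3/5 - d1 = -47/20
  d6 = d2*3 = 24
  d7 = d1*4 = 10
Walk from origin (0, 0):
  seg 1: right by d3 = 3/4 → (3/4, 0)
  seg 2: right by d2 = 8 → (35/4, 0)
  seg 3: right by d6 = 24 → (131/4, 0)
  seg 4: up by d2 = 8 → (131/4, 8)
  seg 5: right by d6 = 24 → (227/4, 8)

d4 = -3/4
d5 = -47/20
d6 = 24
d7 = 10
endpoint = (227/4, 8)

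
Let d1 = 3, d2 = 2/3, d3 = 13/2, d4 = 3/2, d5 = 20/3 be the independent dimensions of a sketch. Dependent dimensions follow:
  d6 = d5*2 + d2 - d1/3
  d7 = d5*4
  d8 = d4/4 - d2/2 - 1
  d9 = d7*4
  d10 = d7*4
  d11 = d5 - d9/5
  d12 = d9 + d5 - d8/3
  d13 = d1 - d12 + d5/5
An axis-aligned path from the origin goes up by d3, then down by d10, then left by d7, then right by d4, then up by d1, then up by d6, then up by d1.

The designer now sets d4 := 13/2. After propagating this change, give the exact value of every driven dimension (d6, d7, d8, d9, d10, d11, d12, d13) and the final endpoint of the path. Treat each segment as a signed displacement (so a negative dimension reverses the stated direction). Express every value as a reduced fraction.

Apply edit: d4 := 13/2
  d6 = d5*2 + d2 - d1/3 = 13
  d7 = d5*4 = 80/3
  d8 = d4/4 - d2/2 - 1 = 7/24
  d9 = d7*4 = 320/3
  d10 = d7*4 = 320/3
  d11 = d5 - d9/5 = -44/3
  d12 = d9 + d5 - d8/3 = 8153/72
  d13 = d1 - d12 + d5/5 = -7841/72
Walk from origin (0, 0):
  seg 1: up by d3 = 13/2 → (0, 13/2)
  seg 2: down by d10 = 320/3 → (0, -601/6)
  seg 3: left by d7 = 80/3 → (-80/3, -601/6)
  seg 4: right by d4 = 13/2 → (-121/6, -601/6)
  seg 5: up by d1 = 3 → (-121/6, -583/6)
  seg 6: up by d6 = 13 → (-121/6, -505/6)
  seg 7: up by d1 = 3 → (-121/6, -487/6)

d6 = 13
d7 = 80/3
d8 = 7/24
d9 = 320/3
d10 = 320/3
d11 = -44/3
d12 = 8153/72
d13 = -7841/72
endpoint = (-121/6, -487/6)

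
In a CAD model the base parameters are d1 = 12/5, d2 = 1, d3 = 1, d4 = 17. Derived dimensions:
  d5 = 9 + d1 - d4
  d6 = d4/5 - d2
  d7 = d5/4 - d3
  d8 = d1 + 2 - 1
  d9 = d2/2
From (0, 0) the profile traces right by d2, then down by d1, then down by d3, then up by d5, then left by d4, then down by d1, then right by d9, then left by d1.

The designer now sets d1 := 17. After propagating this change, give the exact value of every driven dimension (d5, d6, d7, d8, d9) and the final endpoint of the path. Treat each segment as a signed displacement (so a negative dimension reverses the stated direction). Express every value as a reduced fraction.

Apply edit: d1 := 17
  d5 = 9 + d1 - d4 = 9
  d6 = d4/5 - d2 = 12/5
  d7 = d5/4 - d3 = 5/4
  d8 = d1 + 2 - 1 = 18
  d9 = d2/2 = 1/2
Walk from origin (0, 0):
  seg 1: right by d2 = 1 → (1, 0)
  seg 2: down by d1 = 17 → (1, -17)
  seg 3: down by d3 = 1 → (1, -18)
  seg 4: up by d5 = 9 → (1, -9)
  seg 5: left by d4 = 17 → (-16, -9)
  seg 6: down by d1 = 17 → (-16, -26)
  seg 7: right by d9 = 1/2 → (-31/2, -26)
  seg 8: left by d1 = 17 → (-65/2, -26)

d5 = 9
d6 = 12/5
d7 = 5/4
d8 = 18
d9 = 1/2
endpoint = (-65/2, -26)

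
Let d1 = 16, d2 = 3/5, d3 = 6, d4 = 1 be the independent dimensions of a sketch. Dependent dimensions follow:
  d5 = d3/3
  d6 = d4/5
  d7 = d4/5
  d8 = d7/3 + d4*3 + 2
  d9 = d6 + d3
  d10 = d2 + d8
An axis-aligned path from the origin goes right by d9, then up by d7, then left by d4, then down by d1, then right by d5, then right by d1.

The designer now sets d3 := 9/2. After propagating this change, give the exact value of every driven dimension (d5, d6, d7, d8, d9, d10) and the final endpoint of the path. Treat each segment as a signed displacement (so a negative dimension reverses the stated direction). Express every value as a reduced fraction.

d5 = 3/2
d6 = 1/5
d7 = 1/5
d8 = 76/15
d9 = 47/10
d10 = 17/3
endpoint = (106/5, -79/5)

Apply edit: d3 := 9/2
  d5 = d3/3 = 3/2
  d6 = d4/5 = 1/5
  d7 = d4/5 = 1/5
  d8 = d7/3 + d4*3 + 2 = 76/15
  d9 = d6 + d3 = 47/10
  d10 = d2 + d8 = 17/3
Walk from origin (0, 0):
  seg 1: right by d9 = 47/10 → (47/10, 0)
  seg 2: up by d7 = 1/5 → (47/10, 1/5)
  seg 3: left by d4 = 1 → (37/10, 1/5)
  seg 4: down by d1 = 16 → (37/10, -79/5)
  seg 5: right by d5 = 3/2 → (26/5, -79/5)
  seg 6: right by d1 = 16 → (106/5, -79/5)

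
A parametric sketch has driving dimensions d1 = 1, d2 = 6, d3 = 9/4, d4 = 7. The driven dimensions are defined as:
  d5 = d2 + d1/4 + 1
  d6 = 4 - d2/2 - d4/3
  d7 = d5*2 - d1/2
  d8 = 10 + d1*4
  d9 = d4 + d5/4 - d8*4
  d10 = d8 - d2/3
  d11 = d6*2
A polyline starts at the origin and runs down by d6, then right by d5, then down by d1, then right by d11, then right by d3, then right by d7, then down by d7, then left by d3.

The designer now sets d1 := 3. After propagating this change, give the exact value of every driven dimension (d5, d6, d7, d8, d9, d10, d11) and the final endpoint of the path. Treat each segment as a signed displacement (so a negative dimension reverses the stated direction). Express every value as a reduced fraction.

Apply edit: d1 := 3
  d5 = d2 + d1/4 + 1 = 31/4
  d6 = 4 - d2/2 - d4/3 = -4/3
  d7 = d5*2 - d1/2 = 14
  d8 = 10 + d1*4 = 22
  d9 = d4 + d5/4 - d8*4 = -1265/16
  d10 = d8 - d2/3 = 20
  d11 = d6*2 = -8/3
Walk from origin (0, 0):
  seg 1: down by d6 = -4/3 → (0, 4/3)
  seg 2: right by d5 = 31/4 → (31/4, 4/3)
  seg 3: down by d1 = 3 → (31/4, -5/3)
  seg 4: right by d11 = -8/3 → (61/12, -5/3)
  seg 5: right by d3 = 9/4 → (22/3, -5/3)
  seg 6: right by d7 = 14 → (64/3, -5/3)
  seg 7: down by d7 = 14 → (64/3, -47/3)
  seg 8: left by d3 = 9/4 → (229/12, -47/3)

d5 = 31/4
d6 = -4/3
d7 = 14
d8 = 22
d9 = -1265/16
d10 = 20
d11 = -8/3
endpoint = (229/12, -47/3)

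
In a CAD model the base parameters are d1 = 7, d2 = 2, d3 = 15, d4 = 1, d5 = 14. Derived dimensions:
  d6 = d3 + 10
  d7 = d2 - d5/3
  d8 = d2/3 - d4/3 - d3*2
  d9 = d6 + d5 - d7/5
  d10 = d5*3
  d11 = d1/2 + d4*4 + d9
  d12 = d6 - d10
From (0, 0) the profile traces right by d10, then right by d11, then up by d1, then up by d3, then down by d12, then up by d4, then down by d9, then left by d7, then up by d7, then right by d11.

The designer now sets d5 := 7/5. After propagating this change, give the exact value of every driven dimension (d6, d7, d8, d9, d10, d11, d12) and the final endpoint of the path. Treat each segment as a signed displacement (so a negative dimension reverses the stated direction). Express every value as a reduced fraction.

d6 = 25
d7 = 23/15
d8 = -89/3
d9 = 1957/75
d10 = 21/5
d11 = 5039/150
d12 = 104/5
endpoint = (5239/75, -559/25)

Apply edit: d5 := 7/5
  d6 = d3 + 10 = 25
  d7 = d2 - d5/3 = 23/15
  d8 = d2/3 - d4/3 - d3*2 = -89/3
  d9 = d6 + d5 - d7/5 = 1957/75
  d10 = d5*3 = 21/5
  d11 = d1/2 + d4*4 + d9 = 5039/150
  d12 = d6 - d10 = 104/5
Walk from origin (0, 0):
  seg 1: right by d10 = 21/5 → (21/5, 0)
  seg 2: right by d11 = 5039/150 → (5669/150, 0)
  seg 3: up by d1 = 7 → (5669/150, 7)
  seg 4: up by d3 = 15 → (5669/150, 22)
  seg 5: down by d12 = 104/5 → (5669/150, 6/5)
  seg 6: up by d4 = 1 → (5669/150, 11/5)
  seg 7: down by d9 = 1957/75 → (5669/150, -1792/75)
  seg 8: left by d7 = 23/15 → (1813/50, -1792/75)
  seg 9: up by d7 = 23/15 → (1813/50, -559/25)
  seg 10: right by d11 = 5039/150 → (5239/75, -559/25)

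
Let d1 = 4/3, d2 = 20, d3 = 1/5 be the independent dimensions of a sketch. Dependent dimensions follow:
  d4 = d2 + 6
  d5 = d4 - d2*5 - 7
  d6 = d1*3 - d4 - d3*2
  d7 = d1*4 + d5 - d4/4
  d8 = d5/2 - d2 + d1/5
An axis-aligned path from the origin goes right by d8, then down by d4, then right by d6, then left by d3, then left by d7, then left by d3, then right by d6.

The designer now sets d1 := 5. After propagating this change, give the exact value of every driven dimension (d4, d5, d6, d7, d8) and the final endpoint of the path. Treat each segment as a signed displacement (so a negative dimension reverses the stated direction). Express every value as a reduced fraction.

Apply edit: d1 := 5
  d4 = d2 + 6 = 26
  d5 = d4 - d2*5 - 7 = -81
  d6 = d1*3 - d4 - d3*2 = -57/5
  d7 = d1*4 + d5 - d4/4 = -135/2
  d8 = d5/2 - d2 + d1/5 = -119/2
Walk from origin (0, 0):
  seg 1: right by d8 = -119/2 → (-119/2, 0)
  seg 2: down by d4 = 26 → (-119/2, -26)
  seg 3: right by d6 = -57/5 → (-709/10, -26)
  seg 4: left by d3 = 1/5 → (-711/10, -26)
  seg 5: left by d7 = -135/2 → (-18/5, -26)
  seg 6: left by d3 = 1/5 → (-19/5, -26)
  seg 7: right by d6 = -57/5 → (-76/5, -26)

d4 = 26
d5 = -81
d6 = -57/5
d7 = -135/2
d8 = -119/2
endpoint = (-76/5, -26)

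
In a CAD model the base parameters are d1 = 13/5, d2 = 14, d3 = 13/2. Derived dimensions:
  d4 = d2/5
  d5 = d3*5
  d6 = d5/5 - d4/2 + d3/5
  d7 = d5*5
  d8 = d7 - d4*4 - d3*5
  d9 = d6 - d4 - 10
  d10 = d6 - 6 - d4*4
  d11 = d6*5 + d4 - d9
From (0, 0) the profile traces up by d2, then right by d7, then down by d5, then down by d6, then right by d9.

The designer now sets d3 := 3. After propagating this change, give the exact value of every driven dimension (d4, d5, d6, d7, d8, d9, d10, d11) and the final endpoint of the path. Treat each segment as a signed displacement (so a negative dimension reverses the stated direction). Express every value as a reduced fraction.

Apply edit: d3 := 3
  d4 = d2/5 = 14/5
  d5 = d3*5 = 15
  d6 = d5/5 - d4/2 + d3/5 = 11/5
  d7 = d5*5 = 75
  d8 = d7 - d4*4 - d3*5 = 244/5
  d9 = d6 - d4 - 10 = -53/5
  d10 = d6 - 6 - d4*4 = -15
  d11 = d6*5 + d4 - d9 = 122/5
Walk from origin (0, 0):
  seg 1: up by d2 = 14 → (0, 14)
  seg 2: right by d7 = 75 → (75, 14)
  seg 3: down by d5 = 15 → (75, -1)
  seg 4: down by d6 = 11/5 → (75, -16/5)
  seg 5: right by d9 = -53/5 → (322/5, -16/5)

d4 = 14/5
d5 = 15
d6 = 11/5
d7 = 75
d8 = 244/5
d9 = -53/5
d10 = -15
d11 = 122/5
endpoint = (322/5, -16/5)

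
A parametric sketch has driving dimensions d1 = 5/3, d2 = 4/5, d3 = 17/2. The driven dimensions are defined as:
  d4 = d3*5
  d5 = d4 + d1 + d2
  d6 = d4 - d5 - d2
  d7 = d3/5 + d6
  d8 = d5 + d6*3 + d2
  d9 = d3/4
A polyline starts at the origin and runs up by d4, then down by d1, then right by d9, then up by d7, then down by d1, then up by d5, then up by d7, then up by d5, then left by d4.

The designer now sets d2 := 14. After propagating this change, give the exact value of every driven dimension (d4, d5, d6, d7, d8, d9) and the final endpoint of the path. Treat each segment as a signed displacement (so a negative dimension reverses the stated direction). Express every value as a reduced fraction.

d4 = 85/2
d5 = 349/6
d6 = -89/3
d7 = -839/30
d8 = -101/6
d9 = 17/8
endpoint = (-323/8, 2987/30)

Apply edit: d2 := 14
  d4 = d3*5 = 85/2
  d5 = d4 + d1 + d2 = 349/6
  d6 = d4 - d5 - d2 = -89/3
  d7 = d3/5 + d6 = -839/30
  d8 = d5 + d6*3 + d2 = -101/6
  d9 = d3/4 = 17/8
Walk from origin (0, 0):
  seg 1: up by d4 = 85/2 → (0, 85/2)
  seg 2: down by d1 = 5/3 → (0, 245/6)
  seg 3: right by d9 = 17/8 → (17/8, 245/6)
  seg 4: up by d7 = -839/30 → (17/8, 193/15)
  seg 5: down by d1 = 5/3 → (17/8, 56/5)
  seg 6: up by d5 = 349/6 → (17/8, 2081/30)
  seg 7: up by d7 = -839/30 → (17/8, 207/5)
  seg 8: up by d5 = 349/6 → (17/8, 2987/30)
  seg 9: left by d4 = 85/2 → (-323/8, 2987/30)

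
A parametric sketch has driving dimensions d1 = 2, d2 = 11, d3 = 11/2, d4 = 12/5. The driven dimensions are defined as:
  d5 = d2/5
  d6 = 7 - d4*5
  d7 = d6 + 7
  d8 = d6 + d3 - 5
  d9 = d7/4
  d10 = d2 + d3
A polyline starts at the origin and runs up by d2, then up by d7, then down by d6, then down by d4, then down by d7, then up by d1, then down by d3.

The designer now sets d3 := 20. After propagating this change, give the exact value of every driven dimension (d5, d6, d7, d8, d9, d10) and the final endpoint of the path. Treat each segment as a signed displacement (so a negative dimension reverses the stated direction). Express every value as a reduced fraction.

Apply edit: d3 := 20
  d5 = d2/5 = 11/5
  d6 = 7 - d4*5 = -5
  d7 = d6 + 7 = 2
  d8 = d6 + d3 - 5 = 10
  d9 = d7/4 = 1/2
  d10 = d2 + d3 = 31
Walk from origin (0, 0):
  seg 1: up by d2 = 11 → (0, 11)
  seg 2: up by d7 = 2 → (0, 13)
  seg 3: down by d6 = -5 → (0, 18)
  seg 4: down by d4 = 12/5 → (0, 78/5)
  seg 5: down by d7 = 2 → (0, 68/5)
  seg 6: up by d1 = 2 → (0, 78/5)
  seg 7: down by d3 = 20 → (0, -22/5)

d5 = 11/5
d6 = -5
d7 = 2
d8 = 10
d9 = 1/2
d10 = 31
endpoint = (0, -22/5)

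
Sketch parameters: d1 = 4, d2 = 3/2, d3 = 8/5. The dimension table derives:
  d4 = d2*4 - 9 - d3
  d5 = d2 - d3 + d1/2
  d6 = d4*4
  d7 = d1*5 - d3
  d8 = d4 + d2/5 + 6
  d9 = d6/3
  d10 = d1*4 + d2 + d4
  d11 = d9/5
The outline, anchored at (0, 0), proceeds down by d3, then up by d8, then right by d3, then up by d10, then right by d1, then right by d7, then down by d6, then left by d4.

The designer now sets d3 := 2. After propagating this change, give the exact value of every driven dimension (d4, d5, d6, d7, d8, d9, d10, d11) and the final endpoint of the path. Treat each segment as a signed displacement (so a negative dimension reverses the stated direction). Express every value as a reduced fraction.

Apply edit: d3 := 2
  d4 = d2*4 - 9 - d3 = -5
  d5 = d2 - d3 + d1/2 = 3/2
  d6 = d4*4 = -20
  d7 = d1*5 - d3 = 18
  d8 = d4 + d2/5 + 6 = 13/10
  d9 = d6/3 = -20/3
  d10 = d1*4 + d2 + d4 = 25/2
  d11 = d9/5 = -4/3
Walk from origin (0, 0):
  seg 1: down by d3 = 2 → (0, -2)
  seg 2: up by d8 = 13/10 → (0, -7/10)
  seg 3: right by d3 = 2 → (2, -7/10)
  seg 4: up by d10 = 25/2 → (2, 59/5)
  seg 5: right by d1 = 4 → (6, 59/5)
  seg 6: right by d7 = 18 → (24, 59/5)
  seg 7: down by d6 = -20 → (24, 159/5)
  seg 8: left by d4 = -5 → (29, 159/5)

d4 = -5
d5 = 3/2
d6 = -20
d7 = 18
d8 = 13/10
d9 = -20/3
d10 = 25/2
d11 = -4/3
endpoint = (29, 159/5)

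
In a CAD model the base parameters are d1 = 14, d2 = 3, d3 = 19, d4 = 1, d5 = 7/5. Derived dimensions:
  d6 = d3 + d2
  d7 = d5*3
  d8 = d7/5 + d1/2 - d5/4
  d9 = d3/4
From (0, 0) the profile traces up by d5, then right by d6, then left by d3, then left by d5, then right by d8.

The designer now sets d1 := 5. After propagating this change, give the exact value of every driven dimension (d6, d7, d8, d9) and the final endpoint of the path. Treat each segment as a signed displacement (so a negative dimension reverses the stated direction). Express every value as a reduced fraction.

d6 = 22
d7 = 21/5
d8 = 299/100
d9 = 19/4
endpoint = (459/100, 7/5)

Apply edit: d1 := 5
  d6 = d3 + d2 = 22
  d7 = d5*3 = 21/5
  d8 = d7/5 + d1/2 - d5/4 = 299/100
  d9 = d3/4 = 19/4
Walk from origin (0, 0):
  seg 1: up by d5 = 7/5 → (0, 7/5)
  seg 2: right by d6 = 22 → (22, 7/5)
  seg 3: left by d3 = 19 → (3, 7/5)
  seg 4: left by d5 = 7/5 → (8/5, 7/5)
  seg 5: right by d8 = 299/100 → (459/100, 7/5)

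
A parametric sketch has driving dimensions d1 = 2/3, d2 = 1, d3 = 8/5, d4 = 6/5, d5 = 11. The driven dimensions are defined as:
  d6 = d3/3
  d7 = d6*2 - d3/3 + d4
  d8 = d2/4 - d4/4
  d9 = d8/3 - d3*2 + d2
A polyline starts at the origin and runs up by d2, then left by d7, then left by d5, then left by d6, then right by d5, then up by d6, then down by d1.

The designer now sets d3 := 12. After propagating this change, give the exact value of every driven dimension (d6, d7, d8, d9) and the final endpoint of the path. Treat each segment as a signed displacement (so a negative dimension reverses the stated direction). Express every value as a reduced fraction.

d6 = 4
d7 = 26/5
d8 = -1/20
d9 = -1381/60
endpoint = (-46/5, 13/3)

Apply edit: d3 := 12
  d6 = d3/3 = 4
  d7 = d6*2 - d3/3 + d4 = 26/5
  d8 = d2/4 - d4/4 = -1/20
  d9 = d8/3 - d3*2 + d2 = -1381/60
Walk from origin (0, 0):
  seg 1: up by d2 = 1 → (0, 1)
  seg 2: left by d7 = 26/5 → (-26/5, 1)
  seg 3: left by d5 = 11 → (-81/5, 1)
  seg 4: left by d6 = 4 → (-101/5, 1)
  seg 5: right by d5 = 11 → (-46/5, 1)
  seg 6: up by d6 = 4 → (-46/5, 5)
  seg 7: down by d1 = 2/3 → (-46/5, 13/3)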